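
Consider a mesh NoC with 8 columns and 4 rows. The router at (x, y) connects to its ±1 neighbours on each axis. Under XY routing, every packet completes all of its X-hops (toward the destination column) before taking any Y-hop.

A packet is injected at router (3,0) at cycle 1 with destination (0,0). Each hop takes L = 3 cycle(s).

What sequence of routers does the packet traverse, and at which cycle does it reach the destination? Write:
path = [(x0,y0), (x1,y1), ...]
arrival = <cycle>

hop 0: (3,0) @ cyc 1
hop 1: (2,0) @ cyc 4  [W]
hop 2: (1,0) @ cyc 7  [W]
hop 3: (0,0) @ cyc 10  [W]

path = [(3,0), (2,0), (1,0), (0,0)]
arrival = 10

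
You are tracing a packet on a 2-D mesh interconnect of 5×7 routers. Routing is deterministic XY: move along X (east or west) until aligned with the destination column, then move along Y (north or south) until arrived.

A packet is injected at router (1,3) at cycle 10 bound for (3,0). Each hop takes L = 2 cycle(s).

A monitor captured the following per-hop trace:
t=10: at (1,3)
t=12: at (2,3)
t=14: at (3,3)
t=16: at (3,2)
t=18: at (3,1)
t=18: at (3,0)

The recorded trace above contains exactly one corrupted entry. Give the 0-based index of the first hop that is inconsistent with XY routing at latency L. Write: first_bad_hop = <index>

[1] (+1,+0) / 2c ⇒ ok
[2] (+1,+0) / 2c ⇒ ok
[3] (+0,-1) / 2c ⇒ ok
[4] (+0,-1) / 2c ⇒ ok
[5] (+0,-1) / 0c ⇒ BAD: Δcyc=0≠L

first_bad_hop = 5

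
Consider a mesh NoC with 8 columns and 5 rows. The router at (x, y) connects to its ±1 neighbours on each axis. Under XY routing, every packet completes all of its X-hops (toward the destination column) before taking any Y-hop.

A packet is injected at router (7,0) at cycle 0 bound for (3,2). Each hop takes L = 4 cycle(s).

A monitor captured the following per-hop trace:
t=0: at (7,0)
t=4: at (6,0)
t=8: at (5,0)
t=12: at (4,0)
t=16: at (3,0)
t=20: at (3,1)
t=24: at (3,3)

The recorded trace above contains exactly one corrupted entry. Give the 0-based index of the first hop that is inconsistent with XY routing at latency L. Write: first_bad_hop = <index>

first_bad_hop = 6

[1] (-1,+0) / 4c ⇒ ok
[2] (-1,+0) / 4c ⇒ ok
[3] (-1,+0) / 4c ⇒ ok
[4] (-1,+0) / 4c ⇒ ok
[5] (+0,+1) / 4c ⇒ ok
[6] (+0,+2) / 4c ⇒ BAD: non-unit step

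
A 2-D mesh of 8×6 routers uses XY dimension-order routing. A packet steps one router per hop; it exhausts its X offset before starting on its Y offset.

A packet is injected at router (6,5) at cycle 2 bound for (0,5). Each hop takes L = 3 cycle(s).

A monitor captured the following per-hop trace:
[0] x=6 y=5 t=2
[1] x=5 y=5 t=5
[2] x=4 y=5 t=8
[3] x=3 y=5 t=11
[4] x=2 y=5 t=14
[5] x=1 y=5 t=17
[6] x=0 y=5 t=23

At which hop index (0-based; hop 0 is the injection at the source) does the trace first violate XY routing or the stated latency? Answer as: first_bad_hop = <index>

hop 1: step (-1,+0), +3 cyc — ok
hop 2: step (-1,+0), +3 cyc — ok
hop 3: step (-1,+0), +3 cyc — ok
hop 4: step (-1,+0), +3 cyc — ok
hop 5: step (-1,+0), +3 cyc — ok
hop 6: step (-1,+0), +6 cyc — BAD: Δcyc=6≠L

first_bad_hop = 6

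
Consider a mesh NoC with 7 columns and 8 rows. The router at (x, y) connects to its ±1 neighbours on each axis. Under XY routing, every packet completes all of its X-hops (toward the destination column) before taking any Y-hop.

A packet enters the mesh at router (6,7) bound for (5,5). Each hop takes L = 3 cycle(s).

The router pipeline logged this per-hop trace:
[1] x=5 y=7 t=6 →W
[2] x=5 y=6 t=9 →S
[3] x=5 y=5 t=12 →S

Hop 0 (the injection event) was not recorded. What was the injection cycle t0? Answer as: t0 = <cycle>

t0 = 3

The first recorded entry is hop 1 at cycle 6.
Subtract one hop: t0 = 6 − 3 = 3.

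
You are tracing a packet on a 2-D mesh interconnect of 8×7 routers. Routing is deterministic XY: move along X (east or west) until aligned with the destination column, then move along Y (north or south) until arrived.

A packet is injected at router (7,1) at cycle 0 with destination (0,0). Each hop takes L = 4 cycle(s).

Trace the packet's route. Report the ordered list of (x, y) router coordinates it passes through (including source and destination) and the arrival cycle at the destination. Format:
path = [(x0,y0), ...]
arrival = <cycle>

path = [(7,1), (6,1), (5,1), (4,1), (3,1), (2,1), (1,1), (0,1), (0,0)]
arrival = 32

src (7,1)  cyc=0
W→(6,1)  cyc=4
W→(5,1)  cyc=8
W→(4,1)  cyc=12
W→(3,1)  cyc=16
W→(2,1)  cyc=20
W→(1,1)  cyc=24
W→(0,1)  cyc=28
S→(0,0)  cyc=32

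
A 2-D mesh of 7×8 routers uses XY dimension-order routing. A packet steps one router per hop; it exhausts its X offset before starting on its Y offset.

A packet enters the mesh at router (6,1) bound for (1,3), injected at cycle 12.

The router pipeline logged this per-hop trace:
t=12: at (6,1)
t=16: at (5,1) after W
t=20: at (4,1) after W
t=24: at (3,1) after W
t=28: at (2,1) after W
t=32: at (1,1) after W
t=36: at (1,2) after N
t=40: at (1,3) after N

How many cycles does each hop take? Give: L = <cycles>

L = 4

From hop 0 (12) to hop 1 (16): +4 cycles.
Each hop adds L, hence L = 4.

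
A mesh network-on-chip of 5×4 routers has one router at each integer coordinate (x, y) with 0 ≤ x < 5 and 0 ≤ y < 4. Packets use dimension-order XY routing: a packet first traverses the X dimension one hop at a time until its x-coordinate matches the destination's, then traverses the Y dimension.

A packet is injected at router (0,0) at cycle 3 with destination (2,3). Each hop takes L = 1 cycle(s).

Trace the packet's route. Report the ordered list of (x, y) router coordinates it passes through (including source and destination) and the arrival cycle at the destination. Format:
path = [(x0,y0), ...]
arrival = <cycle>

path = [(0,0), (1,0), (2,0), (2,1), (2,2), (2,3)]
arrival = 8

#0 — 0,0 | c3
#1 — 1,0 | c4 | E
#2 — 2,0 | c5 | E
#3 — 2,1 | c6 | N
#4 — 2,2 | c7 | N
#5 — 2,3 | c8 | N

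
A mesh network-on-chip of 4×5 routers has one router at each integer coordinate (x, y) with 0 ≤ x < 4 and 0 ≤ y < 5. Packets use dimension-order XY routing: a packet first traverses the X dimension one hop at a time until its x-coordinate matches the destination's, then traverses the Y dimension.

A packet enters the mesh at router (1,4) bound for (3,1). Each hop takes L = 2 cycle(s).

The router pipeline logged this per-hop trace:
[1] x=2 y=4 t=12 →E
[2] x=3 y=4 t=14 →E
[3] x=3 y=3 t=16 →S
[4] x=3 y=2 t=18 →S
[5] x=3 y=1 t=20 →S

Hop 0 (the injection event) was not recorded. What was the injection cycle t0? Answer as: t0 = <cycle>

t0 = 10

At hop 1 the cycle is 12; in general cyc_k = t0 + kL.
Subtract one hop: t0 = 12 − 2 = 10.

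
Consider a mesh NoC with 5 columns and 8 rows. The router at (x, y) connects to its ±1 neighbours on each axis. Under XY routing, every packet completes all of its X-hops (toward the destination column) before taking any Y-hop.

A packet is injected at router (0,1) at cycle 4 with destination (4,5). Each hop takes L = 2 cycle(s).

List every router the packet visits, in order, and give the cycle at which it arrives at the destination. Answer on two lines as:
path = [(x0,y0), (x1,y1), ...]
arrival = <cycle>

path = [(0,1), (1,1), (2,1), (3,1), (4,1), (4,2), (4,3), (4,4), (4,5)]
arrival = 20

  0. router=(0,1) cycle=4 (inject)
  1. router=(1,1) cycle=6 dir=E
  2. router=(2,1) cycle=8 dir=E
  3. router=(3,1) cycle=10 dir=E
  4. router=(4,1) cycle=12 dir=E
  5. router=(4,2) cycle=14 dir=N
  6. router=(4,3) cycle=16 dir=N
  7. router=(4,4) cycle=18 dir=N
  8. router=(4,5) cycle=20 dir=N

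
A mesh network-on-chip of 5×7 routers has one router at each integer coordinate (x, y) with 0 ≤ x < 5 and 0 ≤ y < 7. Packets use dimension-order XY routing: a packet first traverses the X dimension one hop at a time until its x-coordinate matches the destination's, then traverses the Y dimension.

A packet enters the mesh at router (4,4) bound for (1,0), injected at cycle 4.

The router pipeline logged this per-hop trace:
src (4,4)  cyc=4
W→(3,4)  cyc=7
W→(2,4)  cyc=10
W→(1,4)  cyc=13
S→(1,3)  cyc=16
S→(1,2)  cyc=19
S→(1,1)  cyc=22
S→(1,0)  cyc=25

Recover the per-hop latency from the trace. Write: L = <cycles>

Δcyc across hop 0→1: 7 − 4 = 3.
Per-hop latency L = Δcyc = 3.

L = 3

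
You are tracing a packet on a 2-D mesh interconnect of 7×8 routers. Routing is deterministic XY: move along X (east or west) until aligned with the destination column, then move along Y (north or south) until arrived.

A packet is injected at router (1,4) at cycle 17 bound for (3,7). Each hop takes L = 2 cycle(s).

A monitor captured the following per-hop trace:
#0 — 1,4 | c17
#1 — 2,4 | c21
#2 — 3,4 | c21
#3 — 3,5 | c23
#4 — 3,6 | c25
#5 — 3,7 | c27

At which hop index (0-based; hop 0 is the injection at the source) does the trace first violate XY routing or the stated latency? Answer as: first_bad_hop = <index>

[1] (+1,+0) / 4c ⇒ BAD: Δcyc=4≠L

first_bad_hop = 1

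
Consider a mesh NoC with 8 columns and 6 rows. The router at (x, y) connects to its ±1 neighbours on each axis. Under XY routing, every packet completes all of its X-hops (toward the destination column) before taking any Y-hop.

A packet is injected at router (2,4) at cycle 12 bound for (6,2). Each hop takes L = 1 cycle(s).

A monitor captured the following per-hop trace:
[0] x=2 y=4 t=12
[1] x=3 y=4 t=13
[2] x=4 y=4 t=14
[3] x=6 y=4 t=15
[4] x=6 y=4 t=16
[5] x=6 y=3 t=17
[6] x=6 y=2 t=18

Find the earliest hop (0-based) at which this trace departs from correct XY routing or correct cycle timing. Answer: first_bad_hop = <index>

first_bad_hop = 3

check 1→ d=(1,0) cyc+1: ok
check 2→ d=(1,0) cyc+1: ok
check 3→ d=(2,0) cyc+1: BAD: non-unit step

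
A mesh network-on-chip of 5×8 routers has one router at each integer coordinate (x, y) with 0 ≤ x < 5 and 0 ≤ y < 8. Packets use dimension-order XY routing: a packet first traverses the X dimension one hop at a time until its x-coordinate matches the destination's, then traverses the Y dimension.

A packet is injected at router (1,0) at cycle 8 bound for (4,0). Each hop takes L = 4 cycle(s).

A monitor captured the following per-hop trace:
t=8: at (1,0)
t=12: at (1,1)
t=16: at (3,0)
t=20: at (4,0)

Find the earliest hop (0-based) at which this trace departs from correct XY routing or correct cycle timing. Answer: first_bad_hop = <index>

hop 1: step (+0,+1), +4 cyc — BAD: Y-move but x=1≠4

first_bad_hop = 1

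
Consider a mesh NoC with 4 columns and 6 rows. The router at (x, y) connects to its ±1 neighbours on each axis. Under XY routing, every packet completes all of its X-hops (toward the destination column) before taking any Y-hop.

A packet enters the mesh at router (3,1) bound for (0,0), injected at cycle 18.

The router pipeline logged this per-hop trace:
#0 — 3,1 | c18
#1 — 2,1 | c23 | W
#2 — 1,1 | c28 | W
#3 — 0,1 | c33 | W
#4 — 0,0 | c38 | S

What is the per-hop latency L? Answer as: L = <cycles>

From hop 0 (18) to hop 1 (23): +5 cycles.
That increment is L by definition: L = 5.

L = 5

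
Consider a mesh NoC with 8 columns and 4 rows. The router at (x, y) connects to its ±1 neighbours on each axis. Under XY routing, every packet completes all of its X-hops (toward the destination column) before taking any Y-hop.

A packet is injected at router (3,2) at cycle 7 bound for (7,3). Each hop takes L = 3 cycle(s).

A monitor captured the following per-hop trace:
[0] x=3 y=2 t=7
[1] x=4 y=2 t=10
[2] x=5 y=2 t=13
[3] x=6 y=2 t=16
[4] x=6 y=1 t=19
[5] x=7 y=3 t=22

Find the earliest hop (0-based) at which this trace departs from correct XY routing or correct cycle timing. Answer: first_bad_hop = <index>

first_bad_hop = 4

  1: Δx=+1 Δy=+0 Δt=3 [ok]
  2: Δx=+1 Δy=+0 Δt=3 [ok]
  3: Δx=+1 Δy=+0 Δt=3 [ok]
  4: Δx=+0 Δy=-1 Δt=3 [BAD: Y-move but x=6≠7]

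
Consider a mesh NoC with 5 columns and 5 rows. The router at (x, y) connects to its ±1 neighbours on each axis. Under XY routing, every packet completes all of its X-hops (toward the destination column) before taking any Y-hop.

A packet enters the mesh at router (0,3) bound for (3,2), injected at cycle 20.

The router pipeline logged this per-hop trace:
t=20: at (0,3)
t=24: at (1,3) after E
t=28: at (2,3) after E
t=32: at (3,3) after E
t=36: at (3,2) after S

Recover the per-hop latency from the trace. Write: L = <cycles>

cyc[1] − cyc[0] = 24 − 20 = 4.
One hop costs L cycles, so L = 4.

L = 4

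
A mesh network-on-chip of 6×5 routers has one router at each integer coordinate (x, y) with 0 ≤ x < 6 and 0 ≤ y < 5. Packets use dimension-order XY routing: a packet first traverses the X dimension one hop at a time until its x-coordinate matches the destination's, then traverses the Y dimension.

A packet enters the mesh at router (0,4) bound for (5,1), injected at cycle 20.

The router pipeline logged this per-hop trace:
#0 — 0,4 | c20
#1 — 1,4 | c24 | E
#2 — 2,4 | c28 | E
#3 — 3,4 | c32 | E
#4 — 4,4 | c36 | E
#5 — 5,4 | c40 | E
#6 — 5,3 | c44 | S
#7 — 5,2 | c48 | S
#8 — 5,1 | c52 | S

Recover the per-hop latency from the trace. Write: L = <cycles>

L = 4

cyc[1] − cyc[0] = 24 − 20 = 4.
One hop costs L cycles, so L = 4.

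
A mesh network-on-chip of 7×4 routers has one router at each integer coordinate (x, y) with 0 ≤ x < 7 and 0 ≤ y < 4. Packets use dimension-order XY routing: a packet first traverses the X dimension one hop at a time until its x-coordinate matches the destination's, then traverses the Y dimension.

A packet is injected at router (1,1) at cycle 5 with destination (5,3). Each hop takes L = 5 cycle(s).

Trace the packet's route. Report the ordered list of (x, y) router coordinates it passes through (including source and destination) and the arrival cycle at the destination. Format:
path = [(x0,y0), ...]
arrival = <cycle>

#0 — 1,1 | c5
#1 — 2,1 | c10 | E
#2 — 3,1 | c15 | E
#3 — 4,1 | c20 | E
#4 — 5,1 | c25 | E
#5 — 5,2 | c30 | N
#6 — 5,3 | c35 | N

path = [(1,1), (2,1), (3,1), (4,1), (5,1), (5,2), (5,3)]
arrival = 35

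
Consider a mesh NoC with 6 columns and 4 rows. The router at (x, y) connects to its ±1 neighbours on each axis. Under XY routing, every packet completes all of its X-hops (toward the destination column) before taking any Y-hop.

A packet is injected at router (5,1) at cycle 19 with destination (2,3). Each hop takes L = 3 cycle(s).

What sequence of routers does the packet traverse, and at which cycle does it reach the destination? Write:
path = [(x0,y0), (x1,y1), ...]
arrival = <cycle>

#0 — 5,1 | c19
#1 — 4,1 | c22 | W
#2 — 3,1 | c25 | W
#3 — 2,1 | c28 | W
#4 — 2,2 | c31 | N
#5 — 2,3 | c34 | N

path = [(5,1), (4,1), (3,1), (2,1), (2,2), (2,3)]
arrival = 34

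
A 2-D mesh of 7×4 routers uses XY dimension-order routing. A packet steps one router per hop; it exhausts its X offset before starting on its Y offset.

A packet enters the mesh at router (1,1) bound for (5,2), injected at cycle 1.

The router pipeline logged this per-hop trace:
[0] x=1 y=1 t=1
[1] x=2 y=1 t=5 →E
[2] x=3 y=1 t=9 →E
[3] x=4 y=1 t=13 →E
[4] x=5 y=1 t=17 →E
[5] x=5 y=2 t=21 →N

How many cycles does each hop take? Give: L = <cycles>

cyc[1] − cyc[0] = 5 − 1 = 4.
That increment is L by definition: L = 4.

L = 4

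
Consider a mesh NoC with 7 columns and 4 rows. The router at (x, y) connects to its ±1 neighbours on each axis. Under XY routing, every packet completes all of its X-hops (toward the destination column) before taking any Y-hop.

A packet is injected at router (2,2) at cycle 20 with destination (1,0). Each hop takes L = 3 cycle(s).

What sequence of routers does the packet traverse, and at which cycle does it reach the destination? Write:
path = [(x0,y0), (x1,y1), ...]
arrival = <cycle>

path = [(2,2), (1,2), (1,1), (1,0)]
arrival = 29

hop 0: (2,2) @ cyc 20
hop 1: (1,2) @ cyc 23  [W]
hop 2: (1,1) @ cyc 26  [S]
hop 3: (1,0) @ cyc 29  [S]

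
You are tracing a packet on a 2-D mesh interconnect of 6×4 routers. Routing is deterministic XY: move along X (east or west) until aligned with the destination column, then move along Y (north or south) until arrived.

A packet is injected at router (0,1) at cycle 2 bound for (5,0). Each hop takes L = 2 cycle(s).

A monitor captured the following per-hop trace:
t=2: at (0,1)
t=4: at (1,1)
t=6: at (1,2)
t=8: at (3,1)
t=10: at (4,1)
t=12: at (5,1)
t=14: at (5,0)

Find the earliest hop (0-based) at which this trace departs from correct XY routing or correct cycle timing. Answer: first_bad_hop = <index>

first_bad_hop = 2

hop 1: step (+1,+0), +2 cyc — ok
hop 2: step (+0,+1), +2 cyc — BAD: Y-move but x=1≠5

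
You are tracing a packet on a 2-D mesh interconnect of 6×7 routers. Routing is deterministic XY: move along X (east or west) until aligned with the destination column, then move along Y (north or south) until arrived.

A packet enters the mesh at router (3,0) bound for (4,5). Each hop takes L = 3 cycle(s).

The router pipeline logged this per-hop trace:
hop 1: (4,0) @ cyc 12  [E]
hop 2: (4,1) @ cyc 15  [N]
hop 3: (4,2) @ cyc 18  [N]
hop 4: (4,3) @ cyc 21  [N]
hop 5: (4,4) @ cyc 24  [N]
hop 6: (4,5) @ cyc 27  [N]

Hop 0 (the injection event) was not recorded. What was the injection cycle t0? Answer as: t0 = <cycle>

t0 = 9

At hop 1 the cycle is 12; in general cyc_k = t0 + kL.
So t0 = 12 − 1·3 = 9.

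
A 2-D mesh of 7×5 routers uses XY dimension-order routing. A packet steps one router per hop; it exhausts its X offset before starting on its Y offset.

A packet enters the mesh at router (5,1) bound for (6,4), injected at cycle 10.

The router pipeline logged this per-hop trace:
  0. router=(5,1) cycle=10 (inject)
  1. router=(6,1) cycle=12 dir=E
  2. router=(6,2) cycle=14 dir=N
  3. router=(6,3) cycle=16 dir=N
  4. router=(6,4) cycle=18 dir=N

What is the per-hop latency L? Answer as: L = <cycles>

L = 2

Δcyc across hop 0→1: 12 − 10 = 2.
One hop costs L cycles, so L = 2.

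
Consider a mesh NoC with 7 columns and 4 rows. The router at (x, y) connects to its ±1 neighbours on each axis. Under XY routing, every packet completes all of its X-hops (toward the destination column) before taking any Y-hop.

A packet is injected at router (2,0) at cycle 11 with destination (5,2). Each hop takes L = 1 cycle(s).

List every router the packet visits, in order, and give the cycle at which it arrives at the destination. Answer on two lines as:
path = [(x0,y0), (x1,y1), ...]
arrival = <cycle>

path = [(2,0), (3,0), (4,0), (5,0), (5,1), (5,2)]
arrival = 16

src (2,0)  cyc=11
E→(3,0)  cyc=12
E→(4,0)  cyc=13
E→(5,0)  cyc=14
N→(5,1)  cyc=15
N→(5,2)  cyc=16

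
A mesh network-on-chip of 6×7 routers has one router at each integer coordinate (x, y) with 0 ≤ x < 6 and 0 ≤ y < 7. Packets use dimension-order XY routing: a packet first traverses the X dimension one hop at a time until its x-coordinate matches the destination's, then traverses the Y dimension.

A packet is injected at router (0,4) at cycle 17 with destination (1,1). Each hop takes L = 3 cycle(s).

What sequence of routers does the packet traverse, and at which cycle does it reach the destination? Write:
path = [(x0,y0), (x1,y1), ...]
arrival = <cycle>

t=17: at (0,4)
t=20: at (1,4) after E
t=23: at (1,3) after S
t=26: at (1,2) after S
t=29: at (1,1) after S

path = [(0,4), (1,4), (1,3), (1,2), (1,1)]
arrival = 29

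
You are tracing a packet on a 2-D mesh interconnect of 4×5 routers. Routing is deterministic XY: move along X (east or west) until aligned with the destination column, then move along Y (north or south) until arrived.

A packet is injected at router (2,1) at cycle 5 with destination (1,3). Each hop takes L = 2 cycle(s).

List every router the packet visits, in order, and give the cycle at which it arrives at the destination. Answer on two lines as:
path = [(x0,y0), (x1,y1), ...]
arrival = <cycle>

src (2,1)  cyc=5
W→(1,1)  cyc=7
N→(1,2)  cyc=9
N→(1,3)  cyc=11

path = [(2,1), (1,1), (1,2), (1,3)]
arrival = 11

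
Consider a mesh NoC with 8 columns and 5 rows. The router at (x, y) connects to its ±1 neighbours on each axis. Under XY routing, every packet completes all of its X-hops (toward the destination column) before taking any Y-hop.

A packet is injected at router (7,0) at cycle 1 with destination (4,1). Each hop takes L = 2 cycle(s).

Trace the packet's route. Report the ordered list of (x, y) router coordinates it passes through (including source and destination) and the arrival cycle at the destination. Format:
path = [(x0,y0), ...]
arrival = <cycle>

path = [(7,0), (6,0), (5,0), (4,0), (4,1)]
arrival = 9

  0. router=(7,0) cycle=1 (inject)
  1. router=(6,0) cycle=3 dir=W
  2. router=(5,0) cycle=5 dir=W
  3. router=(4,0) cycle=7 dir=W
  4. router=(4,1) cycle=9 dir=N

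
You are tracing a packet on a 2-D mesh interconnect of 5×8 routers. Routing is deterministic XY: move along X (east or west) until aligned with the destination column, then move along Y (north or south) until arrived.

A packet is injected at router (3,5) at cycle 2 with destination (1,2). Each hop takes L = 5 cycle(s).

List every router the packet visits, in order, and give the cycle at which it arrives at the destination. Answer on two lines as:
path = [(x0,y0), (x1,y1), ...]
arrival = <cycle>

[0] x=3 y=5 t=2
[1] x=2 y=5 t=7 →W
[2] x=1 y=5 t=12 →W
[3] x=1 y=4 t=17 →S
[4] x=1 y=3 t=22 →S
[5] x=1 y=2 t=27 →S

path = [(3,5), (2,5), (1,5), (1,4), (1,3), (1,2)]
arrival = 27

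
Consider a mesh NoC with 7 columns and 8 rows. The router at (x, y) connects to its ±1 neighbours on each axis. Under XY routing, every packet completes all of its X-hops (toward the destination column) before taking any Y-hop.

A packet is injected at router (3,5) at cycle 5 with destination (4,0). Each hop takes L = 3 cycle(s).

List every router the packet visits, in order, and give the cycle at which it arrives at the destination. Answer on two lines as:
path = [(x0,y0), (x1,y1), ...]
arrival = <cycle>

path = [(3,5), (4,5), (4,4), (4,3), (4,2), (4,1), (4,0)]
arrival = 23

t=5: at (3,5)
t=8: at (4,5) after E
t=11: at (4,4) after S
t=14: at (4,3) after S
t=17: at (4,2) after S
t=20: at (4,1) after S
t=23: at (4,0) after S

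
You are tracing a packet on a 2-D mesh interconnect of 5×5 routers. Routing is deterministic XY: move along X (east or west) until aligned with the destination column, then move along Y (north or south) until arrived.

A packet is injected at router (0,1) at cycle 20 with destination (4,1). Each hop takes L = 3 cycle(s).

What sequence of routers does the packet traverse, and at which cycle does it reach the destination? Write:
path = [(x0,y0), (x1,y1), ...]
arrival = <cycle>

  0. router=(0,1) cycle=20 (inject)
  1. router=(1,1) cycle=23 dir=E
  2. router=(2,1) cycle=26 dir=E
  3. router=(3,1) cycle=29 dir=E
  4. router=(4,1) cycle=32 dir=E

path = [(0,1), (1,1), (2,1), (3,1), (4,1)]
arrival = 32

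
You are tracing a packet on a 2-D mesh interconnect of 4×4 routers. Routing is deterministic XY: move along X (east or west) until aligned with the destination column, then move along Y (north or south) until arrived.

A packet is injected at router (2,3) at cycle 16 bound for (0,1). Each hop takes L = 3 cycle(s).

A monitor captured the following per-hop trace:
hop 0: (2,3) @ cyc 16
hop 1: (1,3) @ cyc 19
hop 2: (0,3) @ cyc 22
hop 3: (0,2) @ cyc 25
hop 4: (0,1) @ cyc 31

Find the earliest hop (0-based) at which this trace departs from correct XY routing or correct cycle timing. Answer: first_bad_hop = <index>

hop 1: step (-1,+0), +3 cyc — ok
hop 2: step (-1,+0), +3 cyc — ok
hop 3: step (+0,-1), +3 cyc — ok
hop 4: step (+0,-1), +6 cyc — BAD: Δcyc=6≠L

first_bad_hop = 4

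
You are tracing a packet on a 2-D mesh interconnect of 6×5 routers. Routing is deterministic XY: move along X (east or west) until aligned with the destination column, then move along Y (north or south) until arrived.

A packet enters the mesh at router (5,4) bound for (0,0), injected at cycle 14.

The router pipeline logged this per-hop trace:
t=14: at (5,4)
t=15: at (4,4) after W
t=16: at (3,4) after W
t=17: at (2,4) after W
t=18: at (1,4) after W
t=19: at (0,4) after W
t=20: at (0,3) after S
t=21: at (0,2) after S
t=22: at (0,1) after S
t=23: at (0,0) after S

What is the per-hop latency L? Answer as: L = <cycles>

L = 1

From hop 0 (14) to hop 1 (15): +1 cycles.
One hop costs L cycles, so L = 1.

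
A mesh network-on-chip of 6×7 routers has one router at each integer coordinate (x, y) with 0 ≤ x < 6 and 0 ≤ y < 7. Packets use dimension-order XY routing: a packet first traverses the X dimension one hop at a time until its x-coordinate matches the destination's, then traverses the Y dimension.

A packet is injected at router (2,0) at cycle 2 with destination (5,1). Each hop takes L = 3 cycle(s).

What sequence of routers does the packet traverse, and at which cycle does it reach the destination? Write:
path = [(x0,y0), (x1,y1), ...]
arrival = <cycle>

path = [(2,0), (3,0), (4,0), (5,0), (5,1)]
arrival = 14

t=2: at (2,0)
t=5: at (3,0) after E
t=8: at (4,0) after E
t=11: at (5,0) after E
t=14: at (5,1) after N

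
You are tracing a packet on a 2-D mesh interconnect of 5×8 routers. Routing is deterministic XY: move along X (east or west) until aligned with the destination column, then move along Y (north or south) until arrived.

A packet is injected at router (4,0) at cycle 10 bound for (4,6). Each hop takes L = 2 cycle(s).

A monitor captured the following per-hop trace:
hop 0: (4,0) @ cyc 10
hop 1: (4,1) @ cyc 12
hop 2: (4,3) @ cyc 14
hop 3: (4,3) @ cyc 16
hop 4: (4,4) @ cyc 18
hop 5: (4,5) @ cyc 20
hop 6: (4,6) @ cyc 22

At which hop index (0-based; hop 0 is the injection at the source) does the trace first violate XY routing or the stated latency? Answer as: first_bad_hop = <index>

check 1→ d=(0,1) cyc+2: ok
check 2→ d=(0,2) cyc+2: BAD: non-unit step

first_bad_hop = 2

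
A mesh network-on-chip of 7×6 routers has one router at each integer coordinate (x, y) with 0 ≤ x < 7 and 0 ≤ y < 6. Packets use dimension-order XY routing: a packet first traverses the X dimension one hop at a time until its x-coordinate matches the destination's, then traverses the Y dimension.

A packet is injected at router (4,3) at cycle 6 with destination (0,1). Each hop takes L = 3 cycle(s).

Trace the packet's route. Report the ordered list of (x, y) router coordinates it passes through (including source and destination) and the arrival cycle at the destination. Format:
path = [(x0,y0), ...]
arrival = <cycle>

  0. router=(4,3) cycle=6 (inject)
  1. router=(3,3) cycle=9 dir=W
  2. router=(2,3) cycle=12 dir=W
  3. router=(1,3) cycle=15 dir=W
  4. router=(0,3) cycle=18 dir=W
  5. router=(0,2) cycle=21 dir=S
  6. router=(0,1) cycle=24 dir=S

path = [(4,3), (3,3), (2,3), (1,3), (0,3), (0,2), (0,1)]
arrival = 24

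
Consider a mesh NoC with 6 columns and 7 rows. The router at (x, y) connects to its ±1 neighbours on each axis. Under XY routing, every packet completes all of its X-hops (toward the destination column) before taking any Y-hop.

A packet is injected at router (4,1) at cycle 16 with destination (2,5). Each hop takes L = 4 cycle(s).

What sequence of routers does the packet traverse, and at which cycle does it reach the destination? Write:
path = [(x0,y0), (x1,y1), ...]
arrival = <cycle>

path = [(4,1), (3,1), (2,1), (2,2), (2,3), (2,4), (2,5)]
arrival = 40

t=16: at (4,1)
t=20: at (3,1) after W
t=24: at (2,1) after W
t=28: at (2,2) after N
t=32: at (2,3) after N
t=36: at (2,4) after N
t=40: at (2,5) after N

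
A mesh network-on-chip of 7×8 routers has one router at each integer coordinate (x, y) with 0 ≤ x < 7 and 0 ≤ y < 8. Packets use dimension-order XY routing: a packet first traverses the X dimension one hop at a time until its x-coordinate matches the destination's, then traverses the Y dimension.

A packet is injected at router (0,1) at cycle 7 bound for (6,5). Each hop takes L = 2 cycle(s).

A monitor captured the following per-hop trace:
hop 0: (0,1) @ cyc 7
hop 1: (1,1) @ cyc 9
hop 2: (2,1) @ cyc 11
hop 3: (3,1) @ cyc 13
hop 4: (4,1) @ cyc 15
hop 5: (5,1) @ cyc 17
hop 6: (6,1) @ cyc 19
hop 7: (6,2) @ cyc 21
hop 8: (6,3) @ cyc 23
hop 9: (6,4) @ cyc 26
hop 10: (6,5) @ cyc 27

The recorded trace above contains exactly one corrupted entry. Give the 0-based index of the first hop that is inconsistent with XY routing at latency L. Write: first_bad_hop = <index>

first_bad_hop = 9

check 1→ d=(1,0) cyc+2: ok
check 2→ d=(1,0) cyc+2: ok
check 3→ d=(1,0) cyc+2: ok
check 4→ d=(1,0) cyc+2: ok
check 5→ d=(1,0) cyc+2: ok
check 6→ d=(1,0) cyc+2: ok
check 7→ d=(0,1) cyc+2: ok
check 8→ d=(0,1) cyc+2: ok
check 9→ d=(0,1) cyc+3: BAD: Δcyc=3≠L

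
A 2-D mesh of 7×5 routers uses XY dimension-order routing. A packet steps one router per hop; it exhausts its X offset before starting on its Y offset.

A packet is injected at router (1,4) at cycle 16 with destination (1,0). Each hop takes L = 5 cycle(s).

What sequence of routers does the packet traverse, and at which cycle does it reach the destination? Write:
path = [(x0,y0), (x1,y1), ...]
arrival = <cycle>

src (1,4)  cyc=16
S→(1,3)  cyc=21
S→(1,2)  cyc=26
S→(1,1)  cyc=31
S→(1,0)  cyc=36

path = [(1,4), (1,3), (1,2), (1,1), (1,0)]
arrival = 36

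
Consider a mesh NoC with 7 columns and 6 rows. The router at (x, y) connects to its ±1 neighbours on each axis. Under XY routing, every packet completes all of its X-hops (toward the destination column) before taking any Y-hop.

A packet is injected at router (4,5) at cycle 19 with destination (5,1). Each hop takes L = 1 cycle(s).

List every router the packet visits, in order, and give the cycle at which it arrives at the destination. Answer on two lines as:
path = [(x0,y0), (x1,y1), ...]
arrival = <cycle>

path = [(4,5), (5,5), (5,4), (5,3), (5,2), (5,1)]
arrival = 24

src (4,5)  cyc=19
E→(5,5)  cyc=20
S→(5,4)  cyc=21
S→(5,3)  cyc=22
S→(5,2)  cyc=23
S→(5,1)  cyc=24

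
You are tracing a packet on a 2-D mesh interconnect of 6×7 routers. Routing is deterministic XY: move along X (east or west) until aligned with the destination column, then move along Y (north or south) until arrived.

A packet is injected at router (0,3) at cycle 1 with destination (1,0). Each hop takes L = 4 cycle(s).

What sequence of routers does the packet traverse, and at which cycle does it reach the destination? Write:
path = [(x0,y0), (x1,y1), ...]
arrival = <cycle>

[0] x=0 y=3 t=1
[1] x=1 y=3 t=5 →E
[2] x=1 y=2 t=9 →S
[3] x=1 y=1 t=13 →S
[4] x=1 y=0 t=17 →S

path = [(0,3), (1,3), (1,2), (1,1), (1,0)]
arrival = 17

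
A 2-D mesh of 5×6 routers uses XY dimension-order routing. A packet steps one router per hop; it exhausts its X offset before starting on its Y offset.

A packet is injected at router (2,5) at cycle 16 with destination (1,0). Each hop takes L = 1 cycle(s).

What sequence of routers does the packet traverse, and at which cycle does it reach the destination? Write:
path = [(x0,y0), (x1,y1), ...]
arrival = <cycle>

path = [(2,5), (1,5), (1,4), (1,3), (1,2), (1,1), (1,0)]
arrival = 22

hop 0: (2,5) @ cyc 16
hop 1: (1,5) @ cyc 17  [W]
hop 2: (1,4) @ cyc 18  [S]
hop 3: (1,3) @ cyc 19  [S]
hop 4: (1,2) @ cyc 20  [S]
hop 5: (1,1) @ cyc 21  [S]
hop 6: (1,0) @ cyc 22  [S]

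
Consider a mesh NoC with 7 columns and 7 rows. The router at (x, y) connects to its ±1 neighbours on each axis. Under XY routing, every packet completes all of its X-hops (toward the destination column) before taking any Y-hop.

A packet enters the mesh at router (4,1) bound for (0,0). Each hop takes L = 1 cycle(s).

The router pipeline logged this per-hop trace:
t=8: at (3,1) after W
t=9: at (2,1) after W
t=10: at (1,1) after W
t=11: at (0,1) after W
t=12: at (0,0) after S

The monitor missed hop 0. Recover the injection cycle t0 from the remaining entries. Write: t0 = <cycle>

The first recorded entry is hop 1 at cycle 8.
Subtract one hop: t0 = 8 − 1 = 7.

t0 = 7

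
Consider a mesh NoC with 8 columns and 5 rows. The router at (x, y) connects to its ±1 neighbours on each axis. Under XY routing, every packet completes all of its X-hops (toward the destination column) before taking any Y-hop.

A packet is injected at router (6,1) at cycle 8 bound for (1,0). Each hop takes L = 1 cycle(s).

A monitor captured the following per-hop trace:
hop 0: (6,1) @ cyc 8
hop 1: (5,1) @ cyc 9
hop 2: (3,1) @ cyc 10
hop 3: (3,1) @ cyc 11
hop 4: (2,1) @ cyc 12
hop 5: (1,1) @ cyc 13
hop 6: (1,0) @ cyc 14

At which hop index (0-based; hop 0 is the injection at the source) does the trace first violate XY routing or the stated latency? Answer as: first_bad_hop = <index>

first_bad_hop = 2

  1: Δx=-1 Δy=+0 Δt=1 [ok]
  2: Δx=-2 Δy=+0 Δt=1 [BAD: non-unit step]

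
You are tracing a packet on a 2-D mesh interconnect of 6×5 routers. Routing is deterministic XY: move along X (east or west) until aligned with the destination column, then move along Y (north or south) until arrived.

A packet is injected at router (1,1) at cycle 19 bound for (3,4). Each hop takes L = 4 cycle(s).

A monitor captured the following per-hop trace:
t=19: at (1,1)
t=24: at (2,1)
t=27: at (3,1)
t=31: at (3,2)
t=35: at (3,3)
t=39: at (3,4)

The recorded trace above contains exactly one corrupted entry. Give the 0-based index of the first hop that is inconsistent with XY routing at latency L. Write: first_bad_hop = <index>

  1: Δx=+1 Δy=+0 Δt=5 [BAD: Δcyc=5≠L]

first_bad_hop = 1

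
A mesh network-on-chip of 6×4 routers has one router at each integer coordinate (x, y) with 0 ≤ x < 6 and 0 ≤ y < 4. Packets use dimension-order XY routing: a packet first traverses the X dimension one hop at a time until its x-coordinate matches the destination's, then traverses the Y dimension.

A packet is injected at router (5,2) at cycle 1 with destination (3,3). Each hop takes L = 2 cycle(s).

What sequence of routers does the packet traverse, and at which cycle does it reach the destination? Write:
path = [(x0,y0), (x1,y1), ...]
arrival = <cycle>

src (5,2)  cyc=1
W→(4,2)  cyc=3
W→(3,2)  cyc=5
N→(3,3)  cyc=7

path = [(5,2), (4,2), (3,2), (3,3)]
arrival = 7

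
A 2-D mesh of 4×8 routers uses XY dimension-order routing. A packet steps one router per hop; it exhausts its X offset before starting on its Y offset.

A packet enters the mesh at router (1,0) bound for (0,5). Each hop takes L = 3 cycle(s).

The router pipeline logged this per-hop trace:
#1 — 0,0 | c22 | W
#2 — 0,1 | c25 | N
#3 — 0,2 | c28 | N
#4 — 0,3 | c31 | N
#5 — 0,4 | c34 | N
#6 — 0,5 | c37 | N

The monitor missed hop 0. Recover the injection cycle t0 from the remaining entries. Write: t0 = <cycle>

cyc[1] = 22 and cyc[k] = t0 + k·L for every k.
t0 = cyc[1] − L = 22 − 3 = 19.

t0 = 19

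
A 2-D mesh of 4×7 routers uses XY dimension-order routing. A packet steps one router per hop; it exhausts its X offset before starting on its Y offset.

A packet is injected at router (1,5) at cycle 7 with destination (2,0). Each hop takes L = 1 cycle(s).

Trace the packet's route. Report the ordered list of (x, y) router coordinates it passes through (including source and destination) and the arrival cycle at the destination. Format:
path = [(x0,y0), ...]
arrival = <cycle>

t=7: at (1,5)
t=8: at (2,5) after E
t=9: at (2,4) after S
t=10: at (2,3) after S
t=11: at (2,2) after S
t=12: at (2,1) after S
t=13: at (2,0) after S

path = [(1,5), (2,5), (2,4), (2,3), (2,2), (2,1), (2,0)]
arrival = 13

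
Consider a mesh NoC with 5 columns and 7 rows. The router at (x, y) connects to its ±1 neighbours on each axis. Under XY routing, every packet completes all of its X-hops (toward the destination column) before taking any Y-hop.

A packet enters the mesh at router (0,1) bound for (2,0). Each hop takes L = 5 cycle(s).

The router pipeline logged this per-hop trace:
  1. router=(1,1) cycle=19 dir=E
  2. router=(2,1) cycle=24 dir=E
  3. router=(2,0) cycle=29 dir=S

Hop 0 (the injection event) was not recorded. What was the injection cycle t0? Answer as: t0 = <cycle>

t0 = 14

Hop 1 reached at cycle 19; hop k is at t0 + k·L.
Subtract one hop: t0 = 19 − 5 = 14.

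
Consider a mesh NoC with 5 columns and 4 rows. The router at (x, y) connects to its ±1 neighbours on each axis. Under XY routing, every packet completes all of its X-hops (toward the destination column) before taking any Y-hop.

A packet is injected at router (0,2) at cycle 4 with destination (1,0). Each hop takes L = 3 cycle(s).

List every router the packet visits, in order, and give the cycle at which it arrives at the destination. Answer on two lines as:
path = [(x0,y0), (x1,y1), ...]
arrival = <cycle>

hop 0: (0,2) @ cyc 4
hop 1: (1,2) @ cyc 7  [E]
hop 2: (1,1) @ cyc 10  [S]
hop 3: (1,0) @ cyc 13  [S]

path = [(0,2), (1,2), (1,1), (1,0)]
arrival = 13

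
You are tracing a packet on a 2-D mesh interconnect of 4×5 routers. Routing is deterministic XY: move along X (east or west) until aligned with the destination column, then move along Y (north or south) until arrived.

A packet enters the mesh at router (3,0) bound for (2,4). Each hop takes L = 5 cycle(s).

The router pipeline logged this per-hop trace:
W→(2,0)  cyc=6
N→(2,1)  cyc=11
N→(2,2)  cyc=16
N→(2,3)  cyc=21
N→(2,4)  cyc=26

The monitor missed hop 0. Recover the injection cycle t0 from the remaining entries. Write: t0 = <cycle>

The first recorded entry is hop 1 at cycle 6.
Subtract one hop: t0 = 6 − 5 = 1.

t0 = 1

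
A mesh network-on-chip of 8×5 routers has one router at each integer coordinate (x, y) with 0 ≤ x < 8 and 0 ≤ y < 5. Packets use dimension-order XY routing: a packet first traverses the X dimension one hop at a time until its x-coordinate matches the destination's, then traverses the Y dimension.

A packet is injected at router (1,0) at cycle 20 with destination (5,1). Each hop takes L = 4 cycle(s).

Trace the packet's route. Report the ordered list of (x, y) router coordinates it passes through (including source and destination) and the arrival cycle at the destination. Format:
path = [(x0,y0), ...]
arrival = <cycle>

path = [(1,0), (2,0), (3,0), (4,0), (5,0), (5,1)]
arrival = 40

hop 0: (1,0) @ cyc 20
hop 1: (2,0) @ cyc 24  [E]
hop 2: (3,0) @ cyc 28  [E]
hop 3: (4,0) @ cyc 32  [E]
hop 4: (5,0) @ cyc 36  [E]
hop 5: (5,1) @ cyc 40  [N]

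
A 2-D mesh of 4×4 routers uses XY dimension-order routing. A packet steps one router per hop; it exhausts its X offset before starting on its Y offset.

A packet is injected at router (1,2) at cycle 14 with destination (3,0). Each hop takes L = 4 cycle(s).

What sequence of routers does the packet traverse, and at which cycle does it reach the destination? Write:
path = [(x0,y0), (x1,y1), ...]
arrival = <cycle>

t=14: at (1,2)
t=18: at (2,2) after E
t=22: at (3,2) after E
t=26: at (3,1) after S
t=30: at (3,0) after S

path = [(1,2), (2,2), (3,2), (3,1), (3,0)]
arrival = 30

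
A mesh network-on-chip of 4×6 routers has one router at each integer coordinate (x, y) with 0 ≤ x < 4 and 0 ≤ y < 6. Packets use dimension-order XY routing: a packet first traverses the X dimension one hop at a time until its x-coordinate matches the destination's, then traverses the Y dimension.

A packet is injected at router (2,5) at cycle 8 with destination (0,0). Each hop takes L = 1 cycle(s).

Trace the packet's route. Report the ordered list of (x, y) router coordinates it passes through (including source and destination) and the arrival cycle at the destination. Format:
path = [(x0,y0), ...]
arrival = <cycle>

path = [(2,5), (1,5), (0,5), (0,4), (0,3), (0,2), (0,1), (0,0)]
arrival = 15

hop 0: (2,5) @ cyc 8
hop 1: (1,5) @ cyc 9  [W]
hop 2: (0,5) @ cyc 10  [W]
hop 3: (0,4) @ cyc 11  [S]
hop 4: (0,3) @ cyc 12  [S]
hop 5: (0,2) @ cyc 13  [S]
hop 6: (0,1) @ cyc 14  [S]
hop 7: (0,0) @ cyc 15  [S]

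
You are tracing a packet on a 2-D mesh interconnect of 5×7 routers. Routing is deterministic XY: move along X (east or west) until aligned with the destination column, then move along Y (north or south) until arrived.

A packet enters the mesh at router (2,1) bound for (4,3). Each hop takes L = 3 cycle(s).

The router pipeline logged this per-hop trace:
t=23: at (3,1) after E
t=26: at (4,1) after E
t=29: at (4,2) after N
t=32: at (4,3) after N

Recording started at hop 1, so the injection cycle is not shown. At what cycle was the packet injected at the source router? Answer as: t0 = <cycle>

Hop 1 reached at cycle 23; hop k is at t0 + k·L.
Subtract one hop: t0 = 23 − 3 = 20.

t0 = 20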